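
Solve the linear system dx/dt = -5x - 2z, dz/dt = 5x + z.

Coefficient matrix A = [[-5, -2], [5, 1]].
Characteristic polynomial det(A - λI) = λ^2 + 4λ + 5 = 0.
Eigenvalues λ = -2 ± i (complex conjugate pair).
For λ=-2+i: an eigenvector is (1,-2) - i(1,-1) = (1 - i, -2 + i).
A real fundamental pair from Re and Im of e^((-2+i)t)v: X_1 = e^(-2t)(cos(t)·(1,-2) + sin(t)·(1,-1)), X_2 = e^(-2t)(sin(t)·(1,-2) - cos(t)·(1,-1)).
General solution: c_1X_1 + c_2X_2.

x(t) = c_1e^(-2t)sin(t) + c_1e^(-2t)cos(t) + c_2e^(-2t)sin(t) - c_2e^(-2t)cos(t), z(t) = -c_1e^(-2t)sin(t) - 2c_1e^(-2t)cos(t) - 2c_2e^(-2t)sin(t) + c_2e^(-2t)cos(t)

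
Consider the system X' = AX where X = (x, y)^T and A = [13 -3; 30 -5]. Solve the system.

Coefficient matrix A = [[13, -3], [30, -5]].
Characteristic polynomial det(A - λI) = λ^2 - 8λ + 25 = 0.
Eigenvalues λ = 4 ± 3i (complex conjugate pair).
For λ=4+3i: an eigenvector is (1,3) - i(0,1) = (1, 3 - i).
A real fundamental pair from Re and Im of e^((4+3i)t)v: X_1 = e^(4t)(cos(3t)·(1,3) + sin(3t)·(0,1)), X_2 = e^(4t)(sin(3t)·(1,3) - cos(3t)·(0,1)).
General solution: K_1X_1 + K_2X_2.

x(t) = K_1e^(4t)cos(3t) + K_2e^(4t)sin(3t), y(t) = K_1e^(4t)sin(3t) + 3K_1e^(4t)cos(3t) + 3K_2e^(4t)sin(3t) - K_2e^(4t)cos(3t)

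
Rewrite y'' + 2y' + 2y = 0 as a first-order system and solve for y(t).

Let x_1 = y, x_2 = y'. Then x_1' = x_2 and x_2' = -2x_1 - 2x_2.
A = [[0,1],[-2,-2]]; det(A-λI) = λ^2 + 2λ + 2.
Eigenvalues λ = -1 ± i.

y(t) = c_1e^(-t)cos(t) + c_2e^(-t)sin(t)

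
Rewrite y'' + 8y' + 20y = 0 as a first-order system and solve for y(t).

y(t) = C_1e^(-4t)cos(2t) + C_2e^(-4t)sin(2t)

Let x_1 = y, x_2 = y'. Then x_1' = x_2 and x_2' = -20x_1 - 8x_2.
A = [[0,1],[-20,-8]]; det(A-λI) = λ^2 + 8λ + 20.
Eigenvalues λ = -4 ± 2i.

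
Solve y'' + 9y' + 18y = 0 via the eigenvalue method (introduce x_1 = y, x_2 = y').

y(t) = K_1e^(-3t) + K_2e^(-6t)

Let x_1 = y, x_2 = y'. Then x_1' = x_2 and x_2' = -18x_1 - 9x_2.
A = [[0,1],[-18,-9]]; det(A-λI) = λ^2 + 9λ + 18.
Eigenvalues λ = -3, -6 with eigenvectors (1,-3), (1,-6).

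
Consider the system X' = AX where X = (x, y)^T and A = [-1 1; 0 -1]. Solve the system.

x(t) = -c_1e^(-t) - c_2te^(-t) - 3c_2e^(-t), y(t) = -c_2e^(-t)

Coefficient matrix A = [[-1, 1], [0, -1]].
Characteristic polynomial det(A - λI) = λ^2 + 2λ + 1 = 0.
Single eigenvalue λ = -1 with algebraic multiplicity 2.
Eigenvector v = (-1,0); generalized eigenvector w with (A-λI)w=v is (-3,-1).
General solution: e^(-t)[c_1·v + c_2·(t·v + w)].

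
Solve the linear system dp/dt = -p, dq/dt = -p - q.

Coefficient matrix A = [[-1, 0], [-1, -1]].
Characteristic polynomial det(A - λI) = λ^2 + 2λ + 1 = 0.
Single eigenvalue λ = -1 with algebraic multiplicity 2.
Eigenvector v = (0,1); generalized eigenvector w with (A-λI)w=v is (-1,2).
General solution: e^(-t)[c_1·v + c_2·(t·v + w)].

p(t) = -c_2e^(-t), q(t) = c_1e^(-t) + c_2te^(-t) + 2c_2e^(-t)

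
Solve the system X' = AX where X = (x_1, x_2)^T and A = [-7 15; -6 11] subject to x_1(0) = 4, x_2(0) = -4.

Coefficient matrix A = [[-7, 15], [-6, 11]].
Characteristic polynomial det(A - λI) = λ^2 - 4λ + 13 = 0.
Eigenvalues λ = 2 ± 3i (complex conjugate pair).
For λ=2+3i: an eigenvector is (-2,-1) - i(1,1) = (-2 - i, -1 - i).
A real fundamental pair from Re and Im of e^((2+3i)t)v: X_1 = e^(2t)(cos(3t)·(-2,-1) + sin(3t)·(1,1)), X_2 = e^(2t)(sin(3t)·(-2,-1) - cos(3t)·(1,1)).
General solution: C_1X_1 + C_2X_2.
Applying x_1(0)=4, x_2(0)=-4 gives C_1=-8, C_2=12.

x_1(t) = -32e^(2t)sin(3t) + 4e^(2t)cos(3t), x_2(t) = -20e^(2t)sin(3t) - 4e^(2t)cos(3t)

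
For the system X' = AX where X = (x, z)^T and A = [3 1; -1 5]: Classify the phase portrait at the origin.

unstable improper node

A = [[3,1],[-1,5]]; det(A-λI) = λ^2 - 8λ + 16.
repeated λ = 4 with a single eigenvector.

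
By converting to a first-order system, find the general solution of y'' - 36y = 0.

Let x_1 = y, x_2 = y'. Then x_1' = x_2 and x_2' = 36x_1.
A = [[0,1],[36,0]]; det(A-λI) = λ^2 - 36.
Eigenvalues λ = -6, 6 with eigenvectors (1,-6), (1,6).

y(t) = c_1e^(-6t) + c_2e^(6t)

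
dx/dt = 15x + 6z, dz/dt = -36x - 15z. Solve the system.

x(t) = -C_1e^(-3t) + C_2e^(3t), z(t) = 3C_1e^(-3t) - 2C_2e^(3t)

Coefficient matrix A = [[15, 6], [-36, -15]].
Characteristic polynomial det(A - λI) = λ^2 - 9 = 0.
Eigenvalues λ = -3, 3.
For λ=-3: (A-λI) row 1 is [18, 6], so an eigenvector is (-1, 3).
For λ=3: (A-λI) row 1 is [12, 6], so an eigenvector is (1, -2).
General solution: C_1e^(-3t)(-1,3) + C_2e^(3t)(1,-2).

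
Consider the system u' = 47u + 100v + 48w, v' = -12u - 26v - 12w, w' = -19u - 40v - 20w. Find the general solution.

Coefficient matrix A = [[47, 100, 48], [-12, -26, -12], [-19, -40, -20]].
det(A - λI) = 0 gives eigenvalues λ = 4, -2, -1.
For λ=4: eigenvector (8,-2,-3).
For λ=-2: eigenvector (-4,1,2).
For λ=-1: eigenvector (1,0,-1).
General solution: K_1e^(4t)(8,-2,-3) + K_2e^(-2t)(-4,1,2) + K_3e^(-t)(1,0,-1).

u(t) = 8K_1e^(4t) - 4K_2e^(-2t) + K_3e^(-t), v(t) = -2K_1e^(4t) + K_2e^(-2t), w(t) = -3K_1e^(4t) + 2K_2e^(-2t) - K_3e^(-t)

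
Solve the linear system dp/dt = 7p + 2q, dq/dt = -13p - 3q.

Coefficient matrix A = [[7, 2], [-13, -3]].
Characteristic polynomial det(A - λI) = λ^2 - 4λ + 5 = 0.
Eigenvalues λ = 2 ± i (complex conjugate pair).
For λ=2+i: an eigenvector is (-1,2) - i(-1,3) = (-1 + i, 2 - 3i).
A real fundamental pair from Re and Im of e^((2+i)t)v: X_1 = e^(2t)(cos(t)·(-1,2) + sin(t)·(-1,3)), X_2 = e^(2t)(sin(t)·(-1,2) - cos(t)·(-1,3)).
General solution: K_1X_1 + K_2X_2.

p(t) = -K_1e^(2t)sin(t) - K_1e^(2t)cos(t) - K_2e^(2t)sin(t) + K_2e^(2t)cos(t), q(t) = 3K_1e^(2t)sin(t) + 2K_1e^(2t)cos(t) + 2K_2e^(2t)sin(t) - 3K_2e^(2t)cos(t)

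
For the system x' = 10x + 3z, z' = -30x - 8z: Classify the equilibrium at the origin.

unstable spiral

A = [[10,3],[-30,-8]]; det(A-λI) = λ^2 - 2λ + 10.
λ = 1 ± 3i: positive real part.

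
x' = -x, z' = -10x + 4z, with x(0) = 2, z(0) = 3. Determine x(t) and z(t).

x(t) = 2e^(-t), z(t) = -e^(4t) + 4e^(-t)

Coefficient matrix A = [[-1, 0], [-10, 4]].
Characteristic polynomial det(A - λI) = λ^2 - 3λ - 4 = 0.
Eigenvalues λ = 4, -1.
For λ=4: (A-λI) row 1 is [-5, 0], so an eigenvector is (0, 1).
For λ=-1: (A-λI) row 2 is [-10, 5], so an eigenvector is (-1, -2).
General solution: K_1e^(4t)(0,1) + K_2e^(-t)(-1,-2).
Applying x(0)=2, z(0)=3 gives K_1=-1, K_2=-2.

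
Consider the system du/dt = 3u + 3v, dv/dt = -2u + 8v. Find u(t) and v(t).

u(t) = c_1e^(6t) + 3c_2e^(5t), v(t) = c_1e^(6t) + 2c_2e^(5t)

Coefficient matrix A = [[3, 3], [-2, 8]].
Characteristic polynomial det(A - λI) = λ^2 - 11λ + 30 = 0.
Eigenvalues λ = 6, 5.
For λ=6: (A-λI) row 1 is [-3, 3], so an eigenvector is (1, 1).
For λ=5: (A-λI) row 1 is [-2, 3], so an eigenvector is (3, 2).
General solution: c_1e^(6t)(1,1) + c_2e^(5t)(3,2).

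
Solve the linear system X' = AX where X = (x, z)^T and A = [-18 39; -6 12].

x(t) = 2K_1e^(-3t)sin(3t) - 3K_1e^(-3t)cos(3t) - 3K_2e^(-3t)sin(3t) - 2K_2e^(-3t)cos(3t), z(t) = K_1e^(-3t)sin(3t) - K_1e^(-3t)cos(3t) - K_2e^(-3t)sin(3t) - K_2e^(-3t)cos(3t)

Coefficient matrix A = [[-18, 39], [-6, 12]].
Characteristic polynomial det(A - λI) = λ^2 + 6λ + 18 = 0.
Eigenvalues λ = -3 ± 3i (complex conjugate pair).
For λ=-3+3i: an eigenvector is (-3,-1) - i(2,1) = (-3 - 2i, -1 - i).
A real fundamental pair from Re and Im of e^((-3+3i)t)v: X_1 = e^(-3t)(cos(3t)·(-3,-1) + sin(3t)·(2,1)), X_2 = e^(-3t)(sin(3t)·(-3,-1) - cos(3t)·(2,1)).
General solution: K_1X_1 + K_2X_2.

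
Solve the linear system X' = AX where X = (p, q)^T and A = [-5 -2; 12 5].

Coefficient matrix A = [[-5, -2], [12, 5]].
Characteristic polynomial det(A - λI) = λ^2 - 1 = 0.
Eigenvalues λ = -1, 1.
For λ=-1: (A-λI) row 1 is [-4, -2], so an eigenvector is (1, -2).
For λ=1: (A-λI) row 1 is [-6, -2], so an eigenvector is (-1, 3).
General solution: c_1e^(-t)(1,-2) + c_2e^(t)(-1,3).

p(t) = c_1e^(-t) - c_2e^(t), q(t) = -2c_1e^(-t) + 3c_2e^(t)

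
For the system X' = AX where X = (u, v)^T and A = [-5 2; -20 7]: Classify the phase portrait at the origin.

A = [[-5,2],[-20,7]]; det(A-λI) = λ^2 - 2λ + 5.
λ = 1 ± 2i: positive real part.

unstable spiral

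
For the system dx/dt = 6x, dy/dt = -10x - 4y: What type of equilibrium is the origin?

saddle

A = [[6,0],[-10,-4]]; det(A-λI) = λ^2 - 2λ - 24.
λ = 6, -4: opposite signs.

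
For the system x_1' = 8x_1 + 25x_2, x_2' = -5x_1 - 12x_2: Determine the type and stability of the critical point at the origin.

stable spiral

A = [[8,25],[-5,-12]]; det(A-λI) = λ^2 + 4λ + 29.
λ = -2 ± 5i: negative real part.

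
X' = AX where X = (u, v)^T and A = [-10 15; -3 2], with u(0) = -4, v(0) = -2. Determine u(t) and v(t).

Coefficient matrix A = [[-10, 15], [-3, 2]].
Characteristic polynomial det(A - λI) = λ^2 + 8λ + 25 = 0.
Eigenvalues λ = -4 ± 3i (complex conjugate pair).
For λ=-4+3i: an eigenvector is (-2,-1) - i(-1,0) = (-2 + i, -1).
A real fundamental pair from Re and Im of e^((-4+3i)t)v: X_1 = e^(-4t)(cos(3t)·(-2,-1) + sin(3t)·(-1,0)), X_2 = e^(-4t)(sin(3t)·(-2,-1) - cos(3t)·(-1,0)).
General solution: K_1X_1 + K_2X_2.
Applying u(0)=-4, v(0)=-2 gives K_1=2, K_2=0.

u(t) = -2e^(-4t)sin(3t) - 4e^(-4t)cos(3t), v(t) = -2e^(-4t)cos(3t)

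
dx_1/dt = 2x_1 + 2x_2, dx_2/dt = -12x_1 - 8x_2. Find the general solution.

Coefficient matrix A = [[2, 2], [-12, -8]].
Characteristic polynomial det(A - λI) = λ^2 + 6λ + 8 = 0.
Eigenvalues λ = -2, -4.
For λ=-2: (A-λI) row 1 is [4, 2], so an eigenvector is (-1, 2).
For λ=-4: (A-λI) row 1 is [6, 2], so an eigenvector is (1, -3).
General solution: c_1e^(-2t)(-1,2) + c_2e^(-4t)(1,-3).

x_1(t) = -c_1e^(-2t) + c_2e^(-4t), x_2(t) = 2c_1e^(-2t) - 3c_2e^(-4t)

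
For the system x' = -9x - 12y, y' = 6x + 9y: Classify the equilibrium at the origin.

saddle

A = [[-9,-12],[6,9]]; det(A-λI) = λ^2 - 9.
λ = -3, 3: opposite signs.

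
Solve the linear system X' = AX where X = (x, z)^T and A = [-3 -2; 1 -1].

x(t) = -K_1e^(-2t)sin(t) - K_1e^(-2t)cos(t) - K_2e^(-2t)sin(t) + K_2e^(-2t)cos(t), z(t) = K_1e^(-2t)cos(t) + K_2e^(-2t)sin(t)

Coefficient matrix A = [[-3, -2], [1, -1]].
Characteristic polynomial det(A - λI) = λ^2 + 4λ + 5 = 0.
Eigenvalues λ = -2 ± i (complex conjugate pair).
For λ=-2+i: an eigenvector is (-1,1) - i(-1,0) = (-1 + i, 1).
A real fundamental pair from Re and Im of e^((-2+i)t)v: X_1 = e^(-2t)(cos(t)·(-1,1) + sin(t)·(-1,0)), X_2 = e^(-2t)(sin(t)·(-1,1) - cos(t)·(-1,0)).
General solution: K_1X_1 + K_2X_2.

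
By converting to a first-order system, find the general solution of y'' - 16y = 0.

y(t) = C_1e^(4t) + C_2e^(-4t)

Let x_1 = y, x_2 = y'. Then x_1' = x_2 and x_2' = 16x_1.
A = [[0,1],[16,0]]; det(A-λI) = λ^2 - 16.
Eigenvalues λ = 4, -4 with eigenvectors (1,4), (1,-4).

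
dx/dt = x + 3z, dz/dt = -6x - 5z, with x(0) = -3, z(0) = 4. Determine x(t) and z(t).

x(t) = e^(-2t)sin(3t) - 3e^(-2t)cos(3t), z(t) = 2e^(-2t)sin(3t) + 4e^(-2t)cos(3t)

Coefficient matrix A = [[1, 3], [-6, -5]].
Characteristic polynomial det(A - λI) = λ^2 + 4λ + 13 = 0.
Eigenvalues λ = -2 ± 3i (complex conjugate pair).
For λ=-2+3i: an eigenvector is (1,-1) - i(0,-1) = (1, -1 + i).
A real fundamental pair from Re and Im of e^((-2+3i)t)v: X_1 = e^(-2t)(cos(3t)·(1,-1) + sin(3t)·(0,-1)), X_2 = e^(-2t)(sin(3t)·(1,-1) - cos(3t)·(0,-1)).
General solution: K_1X_1 + K_2X_2.
Applying x(0)=-3, z(0)=4 gives K_1=-3, K_2=1.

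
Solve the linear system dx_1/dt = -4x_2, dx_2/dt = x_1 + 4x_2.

x_1(t) = 2K_1e^(2t) + 2K_2te^(2t) + K_2e^(2t), x_2(t) = -K_1e^(2t) - K_2te^(2t) - K_2e^(2t)

Coefficient matrix A = [[0, -4], [1, 4]].
Characteristic polynomial det(A - λI) = λ^2 - 4λ + 4 = 0.
Single eigenvalue λ = 2 with algebraic multiplicity 2.
Eigenvector v = (2,-1); generalized eigenvector w with (A-λI)w=v is (1,-1).
General solution: e^(2t)[K_1·v + K_2·(t·v + w)].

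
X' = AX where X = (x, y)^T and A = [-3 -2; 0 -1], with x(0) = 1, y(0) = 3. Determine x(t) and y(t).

Coefficient matrix A = [[-3, -2], [0, -1]].
Characteristic polynomial det(A - λI) = λ^2 + 4λ + 3 = 0.
Eigenvalues λ = -3, -1.
For λ=-3: (A-λI) row 1 is [0, -2], so an eigenvector is (1, 0).
For λ=-1: (A-λI) row 1 is [-2, -2], so an eigenvector is (-1, 1).
General solution: c_1e^(-3t)(1,0) + c_2e^(-t)(-1,1).
Applying x(0)=1, y(0)=3 gives c_1=4, c_2=3.

x(t) = -3e^(-t) + 4e^(-3t), y(t) = 3e^(-t)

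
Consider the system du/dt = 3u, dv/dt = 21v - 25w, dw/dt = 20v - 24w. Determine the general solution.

Coefficient matrix A = [[3, 0, 0], [0, 21, -25], [0, 20, -24]].
det(A - λI) = 0 gives eigenvalues λ = 3, 1, -4.
For λ=3: eigenvector (1,0,0).
For λ=1: eigenvector (0,5,4).
For λ=-4: eigenvector (0,1,1).
General solution: C_1e^(3t)(1,0,0) + C_2e^(t)(0,5,4) + C_3e^(-4t)(0,1,1).

u(t) = C_1e^(3t), v(t) = 5C_2e^(t) + C_3e^(-4t), w(t) = 4C_2e^(t) + C_3e^(-4t)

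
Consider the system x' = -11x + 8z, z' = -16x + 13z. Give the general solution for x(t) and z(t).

x(t) = -K_1e^(-3t) - K_2e^(5t), z(t) = -K_1e^(-3t) - 2K_2e^(5t)

Coefficient matrix A = [[-11, 8], [-16, 13]].
Characteristic polynomial det(A - λI) = λ^2 - 2λ - 15 = 0.
Eigenvalues λ = -3, 5.
For λ=-3: (A-λI) row 1 is [-8, 8], so an eigenvector is (-1, -1).
For λ=5: (A-λI) row 1 is [-16, 8], so an eigenvector is (-1, -2).
General solution: K_1e^(-3t)(-1,-1) + K_2e^(5t)(-1,-2).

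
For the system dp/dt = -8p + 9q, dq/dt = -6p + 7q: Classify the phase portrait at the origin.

saddle

A = [[-8,9],[-6,7]]; det(A-λI) = λ^2 + λ - 2.
λ = 1, -2: opposite signs.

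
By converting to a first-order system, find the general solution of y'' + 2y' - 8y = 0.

y(t) = C_1e^(2t) + C_2e^(-4t)

Let x_1 = y, x_2 = y'. Then x_1' = x_2 and x_2' = 8x_1 - 2x_2.
A = [[0,1],[8,-2]]; det(A-λI) = λ^2 + 2λ - 8.
Eigenvalues λ = 2, -4 with eigenvectors (1,2), (1,-4).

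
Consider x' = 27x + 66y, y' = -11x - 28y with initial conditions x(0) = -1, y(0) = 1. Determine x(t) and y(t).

Coefficient matrix A = [[27, 66], [-11, -28]].
Characteristic polynomial det(A - λI) = λ^2 + λ - 30 = 0.
Eigenvalues λ = 5, -6.
For λ=5: (A-λI) row 1 is [22, 66], so an eigenvector is (-3, 1).
For λ=-6: (A-λI) row 1 is [33, 66], so an eigenvector is (2, -1).
General solution: K_1e^(5t)(-3,1) + K_2e^(-6t)(2,-1).
Applying x(0)=-1, y(0)=1 gives K_1=-1, K_2=-2.

x(t) = 3e^(5t) - 4e^(-6t), y(t) = -e^(5t) + 2e^(-6t)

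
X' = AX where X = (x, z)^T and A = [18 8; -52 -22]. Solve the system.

x(t) = -C_1e^(-2t)sin(4t) - C_1e^(-2t)cos(4t) - C_2e^(-2t)sin(4t) + C_2e^(-2t)cos(4t), z(t) = 3C_1e^(-2t)sin(4t) + 2C_1e^(-2t)cos(4t) + 2C_2e^(-2t)sin(4t) - 3C_2e^(-2t)cos(4t)

Coefficient matrix A = [[18, 8], [-52, -22]].
Characteristic polynomial det(A - λI) = λ^2 + 4λ + 20 = 0.
Eigenvalues λ = -2 ± 4i (complex conjugate pair).
For λ=-2+4i: an eigenvector is (-1,2) - i(-1,3) = (-1 + i, 2 - 3i).
A real fundamental pair from Re and Im of e^((-2+4i)t)v: X_1 = e^(-2t)(cos(4t)·(-1,2) + sin(4t)·(-1,3)), X_2 = e^(-2t)(sin(4t)·(-1,2) - cos(4t)·(-1,3)).
General solution: C_1X_1 + C_2X_2.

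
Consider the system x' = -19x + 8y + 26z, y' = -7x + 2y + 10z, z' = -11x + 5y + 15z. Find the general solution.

Coefficient matrix A = [[-19, 8, 26], [-7, 2, 10], [-11, 5, 15]].
det(A - λI) = 0 gives eigenvalues λ = -2, -1, 1.
For λ=-2: eigenvector (2,1,1).
For λ=-1: eigenvector (-1,1,-1).
For λ=1: eigenvector (3,1,2).
General solution: C_1e^(-2t)(2,1,1) + C_2e^(-t)(-1,1,-1) + C_3e^(t)(3,1,2).

x(t) = 2C_1e^(-2t) - C_2e^(-t) + 3C_3e^(t), y(t) = C_1e^(-2t) + C_2e^(-t) + C_3e^(t), z(t) = C_1e^(-2t) - C_2e^(-t) + 2C_3e^(t)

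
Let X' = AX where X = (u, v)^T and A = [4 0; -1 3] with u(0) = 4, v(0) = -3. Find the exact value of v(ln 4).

-960

A = [[4,0],[-1,3]]; eigenvalues λ = 3, 4.
Eigenvectors: (0,1) for λ=3, (1,-1) for λ=4.
From the initial condition, c_1 = 1, c_2 = 4.
v(ln 4) = (1)(4^3)(1) + (4)(4^4)(-1) = -960.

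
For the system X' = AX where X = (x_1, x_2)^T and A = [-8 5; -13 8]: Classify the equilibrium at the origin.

A = [[-8,5],[-13,8]]; det(A-λI) = λ^2 + 1.
λ = 0 ± i: zero real part.

center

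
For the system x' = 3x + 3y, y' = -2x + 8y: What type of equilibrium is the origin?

unstable node

A = [[3,3],[-2,8]]; det(A-λI) = λ^2 - 11λ + 30.
λ = 5, 6: both positive.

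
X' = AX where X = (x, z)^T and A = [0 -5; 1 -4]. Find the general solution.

x(t) = -2K_1e^(-2t)sin(t) - K_1e^(-2t)cos(t) - K_2e^(-2t)sin(t) + 2K_2e^(-2t)cos(t), z(t) = -K_1e^(-2t)sin(t) + K_2e^(-2t)cos(t)

Coefficient matrix A = [[0, -5], [1, -4]].
Characteristic polynomial det(A - λI) = λ^2 + 4λ + 5 = 0.
Eigenvalues λ = -2 ± i (complex conjugate pair).
For λ=-2+i: an eigenvector is (-1,0) - i(-2,-1) = (-1 + 2i, 0 + i).
A real fundamental pair from Re and Im of e^((-2+i)t)v: X_1 = e^(-2t)(cos(t)·(-1,0) + sin(t)·(-2,-1)), X_2 = e^(-2t)(sin(t)·(-1,0) - cos(t)·(-2,-1)).
General solution: K_1X_1 + K_2X_2.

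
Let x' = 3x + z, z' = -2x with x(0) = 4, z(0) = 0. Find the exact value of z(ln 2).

A = [[3,1],[-2,0]]; eigenvalues λ = 2, 1.
Eigenvectors: (-1,1) for λ=2, (1,-2) for λ=1.
From the initial condition, c_1 = -8, c_2 = -4.
z(ln 2) = (-8)(2^2)(1) + (-4)(2^1)(-2) = -16.

-16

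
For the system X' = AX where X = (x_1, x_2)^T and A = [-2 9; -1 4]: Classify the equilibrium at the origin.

unstable improper node

A = [[-2,9],[-1,4]]; det(A-λI) = λ^2 - 2λ + 1.
repeated λ = 1 with a single eigenvector.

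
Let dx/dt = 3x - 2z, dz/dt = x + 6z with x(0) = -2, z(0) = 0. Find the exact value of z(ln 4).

-1536

A = [[3,-2],[1,6]]; eigenvalues λ = 5, 4.
Eigenvectors: (-1,1) for λ=5, (2,-1) for λ=4.
From the initial condition, c_1 = -2, c_2 = -2.
z(ln 4) = (-2)(4^5)(1) + (-2)(4^4)(-1) = -1536.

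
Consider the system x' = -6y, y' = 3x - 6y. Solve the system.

x(t) = -c_1e^(-3t)sin(3t) + c_1e^(-3t)cos(3t) + c_2e^(-3t)sin(3t) + c_2e^(-3t)cos(3t), y(t) = c_1e^(-3t)cos(3t) + c_2e^(-3t)sin(3t)

Coefficient matrix A = [[0, -6], [3, -6]].
Characteristic polynomial det(A - λI) = λ^2 + 6λ + 18 = 0.
Eigenvalues λ = -3 ± 3i (complex conjugate pair).
For λ=-3+3i: an eigenvector is (1,1) - i(-1,0) = (1 + i, 1).
A real fundamental pair from Re and Im of e^((-3+3i)t)v: X_1 = e^(-3t)(cos(3t)·(1,1) + sin(3t)·(-1,0)), X_2 = e^(-3t)(sin(3t)·(1,1) - cos(3t)·(-1,0)).
General solution: c_1X_1 + c_2X_2.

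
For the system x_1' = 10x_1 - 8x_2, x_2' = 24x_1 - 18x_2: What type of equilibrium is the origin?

A = [[10,-8],[24,-18]]; det(A-λI) = λ^2 + 8λ + 12.
λ = -6, -2: both negative.

stable node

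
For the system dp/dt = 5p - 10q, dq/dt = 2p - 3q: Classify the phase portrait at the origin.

unstable spiral

A = [[5,-10],[2,-3]]; det(A-λI) = λ^2 - 2λ + 5.
λ = 1 ± 2i: positive real part.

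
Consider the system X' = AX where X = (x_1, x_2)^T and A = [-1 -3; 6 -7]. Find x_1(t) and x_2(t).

Coefficient matrix A = [[-1, -3], [6, -7]].
Characteristic polynomial det(A - λI) = λ^2 + 8λ + 25 = 0.
Eigenvalues λ = -4 ± 3i (complex conjugate pair).
For λ=-4+3i: an eigenvector is (0,1) - i(-1,-1) = (0 + i, 1 + i).
A real fundamental pair from Re and Im of e^((-4+3i)t)v: X_1 = e^(-4t)(cos(3t)·(0,1) + sin(3t)·(-1,-1)), X_2 = e^(-4t)(sin(3t)·(0,1) - cos(3t)·(-1,-1)).
General solution: K_1X_1 + K_2X_2.

x_1(t) = -K_1e^(-4t)sin(3t) + K_2e^(-4t)cos(3t), x_2(t) = -K_1e^(-4t)sin(3t) + K_1e^(-4t)cos(3t) + K_2e^(-4t)sin(3t) + K_2e^(-4t)cos(3t)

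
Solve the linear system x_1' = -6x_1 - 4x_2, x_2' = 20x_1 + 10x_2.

Coefficient matrix A = [[-6, -4], [20, 10]].
Characteristic polynomial det(A - λI) = λ^2 - 4λ + 20 = 0.
Eigenvalues λ = 2 ± 4i (complex conjugate pair).
For λ=2+4i: an eigenvector is (-1,2) - i(0,-1) = (-1, 2 + i).
A real fundamental pair from Re and Im of e^((2+4i)t)v: X_1 = e^(2t)(cos(4t)·(-1,2) + sin(4t)·(0,-1)), X_2 = e^(2t)(sin(4t)·(-1,2) - cos(4t)·(0,-1)).
General solution: c_1X_1 + c_2X_2.

x_1(t) = -c_1e^(2t)cos(4t) - c_2e^(2t)sin(4t), x_2(t) = -c_1e^(2t)sin(4t) + 2c_1e^(2t)cos(4t) + 2c_2e^(2t)sin(4t) + c_2e^(2t)cos(4t)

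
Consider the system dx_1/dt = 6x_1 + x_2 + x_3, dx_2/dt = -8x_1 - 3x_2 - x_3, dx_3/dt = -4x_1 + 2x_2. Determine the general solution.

x_1(t) = -K_1e^(2t) + K_3e^(3t), x_2(t) = K_1e^(2t) + K_2e^(-2t) - K_3e^(3t), x_3(t) = 3K_1e^(2t) - K_2e^(-2t) - 2K_3e^(3t)

Coefficient matrix A = [[6, 1, 1], [-8, -3, -1], [-4, 2, 0]].
det(A - λI) = 0 gives eigenvalues λ = 2, -2, 3.
For λ=2: eigenvector (-1,1,3).
For λ=-2: eigenvector (0,1,-1).
For λ=3: eigenvector (1,-1,-2).
General solution: K_1e^(2t)(-1,1,3) + K_2e^(-2t)(0,1,-1) + K_3e^(3t)(1,-1,-2).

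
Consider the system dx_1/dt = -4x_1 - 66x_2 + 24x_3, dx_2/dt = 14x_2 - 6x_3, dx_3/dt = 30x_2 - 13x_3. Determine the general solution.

x_1(t) = c_1e^(-4t) - 3c_2e^(2t) - 4c_3e^(-t), x_2(t) = c_2e^(2t) + 2c_3e^(-t), x_3(t) = 2c_2e^(2t) + 5c_3e^(-t)

Coefficient matrix A = [[-4, -66, 24], [0, 14, -6], [0, 30, -13]].
det(A - λI) = 0 gives eigenvalues λ = -4, 2, -1.
For λ=-4: eigenvector (1,0,0).
For λ=2: eigenvector (-3,1,2).
For λ=-1: eigenvector (-4,2,5).
General solution: c_1e^(-4t)(1,0,0) + c_2e^(2t)(-3,1,2) + c_3e^(-t)(-4,2,5).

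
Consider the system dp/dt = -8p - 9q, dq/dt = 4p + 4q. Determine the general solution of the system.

Coefficient matrix A = [[-8, -9], [4, 4]].
Characteristic polynomial det(A - λI) = λ^2 + 4λ + 4 = 0.
Single eigenvalue λ = -2 with algebraic multiplicity 2.
Eigenvector v = (-3,2); generalized eigenvector w with (A-λI)w=v is (-1,1).
General solution: e^(-2t)[c_1·v + c_2·(t·v + w)].

p(t) = -3c_1e^(-2t) - 3c_2te^(-2t) - c_2e^(-2t), q(t) = 2c_1e^(-2t) + 2c_2te^(-2t) + c_2e^(-2t)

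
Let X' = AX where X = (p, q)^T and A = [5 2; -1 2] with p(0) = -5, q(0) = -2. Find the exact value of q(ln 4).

1216

A = [[5,2],[-1,2]]; eigenvalues λ = 3, 4.
Eigenvectors: (1,-1) for λ=3, (-2,1) for λ=4.
From the initial condition, c_1 = 9, c_2 = 7.
q(ln 4) = (9)(4^3)(-1) + (7)(4^4)(1) = 1216.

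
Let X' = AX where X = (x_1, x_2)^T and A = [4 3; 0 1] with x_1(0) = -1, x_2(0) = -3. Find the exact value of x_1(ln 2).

-58

A = [[4,3],[0,1]]; eigenvalues λ = 4, 1.
Eigenvectors: (1,0) for λ=4, (-1,1) for λ=1.
From the initial condition, c_1 = -4, c_2 = -3.
x_1(ln 2) = (-4)(2^4)(1) + (-3)(2^1)(-1) = -58.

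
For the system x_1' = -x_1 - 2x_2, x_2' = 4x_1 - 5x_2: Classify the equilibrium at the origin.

stable spiral

A = [[-1,-2],[4,-5]]; det(A-λI) = λ^2 + 6λ + 13.
λ = -3 ± 2i: negative real part.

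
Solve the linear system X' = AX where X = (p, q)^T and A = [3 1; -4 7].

Coefficient matrix A = [[3, 1], [-4, 7]].
Characteristic polynomial det(A - λI) = λ^2 - 10λ + 25 = 0.
Single eigenvalue λ = 5 with algebraic multiplicity 2.
Eigenvector v = (1,2); generalized eigenvector w with (A-λI)w=v is (0,1).
General solution: e^(5t)[K_1·v + K_2·(t·v + w)].

p(t) = K_1e^(5t) + K_2te^(5t), q(t) = 2K_1e^(5t) + 2K_2te^(5t) + K_2e^(5t)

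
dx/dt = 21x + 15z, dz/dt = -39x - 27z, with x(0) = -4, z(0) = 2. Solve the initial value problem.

x(t) = -22e^(-3t)sin(3t) - 4e^(-3t)cos(3t), z(t) = 36e^(-3t)sin(3t) + 2e^(-3t)cos(3t)

Coefficient matrix A = [[21, 15], [-39, -27]].
Characteristic polynomial det(A - λI) = λ^2 + 6λ + 18 = 0.
Eigenvalues λ = -3 ± 3i (complex conjugate pair).
For λ=-3+3i: an eigenvector is (2,-3) - i(1,-2) = (2 - i, -3 + 2i).
A real fundamental pair from Re and Im of e^((-3+3i)t)v: X_1 = e^(-3t)(cos(3t)·(2,-3) + sin(3t)·(1,-2)), X_2 = e^(-3t)(sin(3t)·(2,-3) - cos(3t)·(1,-2)).
General solution: c_1X_1 + c_2X_2.
Applying x(0)=-4, z(0)=2 gives c_1=-6, c_2=-8.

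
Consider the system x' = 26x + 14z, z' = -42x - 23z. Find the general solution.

Coefficient matrix A = [[26, 14], [-42, -23]].
Characteristic polynomial det(A - λI) = λ^2 - 3λ - 10 = 0.
Eigenvalues λ = -2, 5.
For λ=-2: (A-λI) row 1 is [28, 14], so an eigenvector is (1, -2).
For λ=5: (A-λI) row 1 is [21, 14], so an eigenvector is (2, -3).
General solution: c_1e^(-2t)(1,-2) + c_2e^(5t)(2,-3).

x(t) = c_1e^(-2t) + 2c_2e^(5t), z(t) = -2c_1e^(-2t) - 3c_2e^(5t)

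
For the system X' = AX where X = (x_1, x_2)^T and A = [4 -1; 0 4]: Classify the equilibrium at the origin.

A = [[4,-1],[0,4]]; det(A-λI) = λ^2 - 8λ + 16.
repeated λ = 4 with a single eigenvector.

unstable improper node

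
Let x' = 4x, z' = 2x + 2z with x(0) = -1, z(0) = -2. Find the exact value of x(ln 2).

-16

A = [[4,0],[2,2]]; eigenvalues λ = 2, 4.
Eigenvectors: (0,1) for λ=2, (-1,-1) for λ=4.
From the initial condition, c_1 = -1, c_2 = 1.
x(ln 2) = (-1)(2^2)(0) + (1)(2^4)(-1) = -16.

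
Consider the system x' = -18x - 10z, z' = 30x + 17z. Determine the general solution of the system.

Coefficient matrix A = [[-18, -10], [30, 17]].
Characteristic polynomial det(A - λI) = λ^2 + λ - 6 = 0.
Eigenvalues λ = 2, -3.
For λ=2: (A-λI) row 1 is [-20, -10], so an eigenvector is (1, -2).
For λ=-3: (A-λI) row 1 is [-15, -10], so an eigenvector is (-2, 3).
General solution: C_1e^(2t)(1,-2) + C_2e^(-3t)(-2,3).

x(t) = C_1e^(2t) - 2C_2e^(-3t), z(t) = -2C_1e^(2t) + 3C_2e^(-3t)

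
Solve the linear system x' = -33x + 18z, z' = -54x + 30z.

Coefficient matrix A = [[-33, 18], [-54, 30]].
Characteristic polynomial det(A - λI) = λ^2 + 3λ - 18 = 0.
Eigenvalues λ = 3, -6.
For λ=3: (A-λI) row 1 is [-36, 18], so an eigenvector is (-1, -2).
For λ=-6: (A-λI) row 1 is [-27, 18], so an eigenvector is (2, 3).
General solution: c_1e^(3t)(-1,-2) + c_2e^(-6t)(2,3).

x(t) = -c_1e^(3t) + 2c_2e^(-6t), z(t) = -2c_1e^(3t) + 3c_2e^(-6t)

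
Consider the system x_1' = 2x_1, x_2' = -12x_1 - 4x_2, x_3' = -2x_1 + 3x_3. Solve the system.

Coefficient matrix A = [[2, 0, 0], [-12, -4, 0], [-2, 0, 3]].
det(A - λI) = 0 gives eigenvalues λ = 2, 3, -4.
For λ=2: eigenvector (1,-2,2).
For λ=3: eigenvector (0,0,1).
For λ=-4: eigenvector (0,1,0).
General solution: K_1e^(2t)(1,-2,2) + K_2e^(3t)(0,0,1) + K_3e^(-4t)(0,1,0).

x_1(t) = K_1e^(2t), x_2(t) = -2K_1e^(2t) + K_3e^(-4t), x_3(t) = 2K_1e^(2t) + K_2e^(3t)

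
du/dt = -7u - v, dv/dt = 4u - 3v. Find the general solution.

Coefficient matrix A = [[-7, -1], [4, -3]].
Characteristic polynomial det(A - λI) = λ^2 + 10λ + 25 = 0.
Single eigenvalue λ = -5 with algebraic multiplicity 2.
Eigenvector v = (-1,2); generalized eigenvector w with (A-λI)w=v is (1,-1).
General solution: e^(-5t)[c_1·v + c_2·(t·v + w)].

u(t) = -c_1e^(-5t) - c_2te^(-5t) + c_2e^(-5t), v(t) = 2c_1e^(-5t) + 2c_2te^(-5t) - c_2e^(-5t)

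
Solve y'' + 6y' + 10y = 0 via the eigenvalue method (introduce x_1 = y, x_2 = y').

Let x_1 = y, x_2 = y'. Then x_1' = x_2 and x_2' = -10x_1 - 6x_2.
A = [[0,1],[-10,-6]]; det(A-λI) = λ^2 + 6λ + 10.
Eigenvalues λ = -3 ± i.

y(t) = c_1e^(-3t)cos(t) + c_2e^(-3t)sin(t)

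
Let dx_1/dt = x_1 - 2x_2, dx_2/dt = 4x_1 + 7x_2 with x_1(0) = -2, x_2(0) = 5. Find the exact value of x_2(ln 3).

1431

A = [[1,-2],[4,7]]; eigenvalues λ = 5, 3.
Eigenvectors: (-1,2) for λ=5, (-1,1) for λ=3.
From the initial condition, c_1 = 3, c_2 = -1.
x_2(ln 3) = (3)(3^5)(2) + (-1)(3^3)(1) = 1431.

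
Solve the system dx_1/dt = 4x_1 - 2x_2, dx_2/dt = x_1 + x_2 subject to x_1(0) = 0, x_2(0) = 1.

Coefficient matrix A = [[4, -2], [1, 1]].
Characteristic polynomial det(A - λI) = λ^2 - 5λ + 6 = 0.
Eigenvalues λ = 3, 2.
For λ=3: (A-λI) row 1 is [1, -2], so an eigenvector is (-2, -1).
For λ=2: (A-λI) row 1 is [2, -2], so an eigenvector is (1, 1).
General solution: K_1e^(3t)(-2,-1) + K_2e^(2t)(1,1).
Applying x_1(0)=0, x_2(0)=1 gives K_1=1, K_2=2.

x_1(t) = -2e^(3t) + 2e^(2t), x_2(t) = -e^(3t) + 2e^(2t)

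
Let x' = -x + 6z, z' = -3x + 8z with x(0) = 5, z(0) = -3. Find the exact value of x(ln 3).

A = [[-1,6],[-3,8]]; eigenvalues λ = 5, 2.
Eigenvectors: (-1,-1) for λ=5, (2,1) for λ=2.
From the initial condition, c_1 = 11, c_2 = 8.
x(ln 3) = (11)(3^5)(-1) + (8)(3^2)(2) = -2529.

-2529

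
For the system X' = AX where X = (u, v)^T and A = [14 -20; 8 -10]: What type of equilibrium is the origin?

unstable spiral

A = [[14,-20],[8,-10]]; det(A-λI) = λ^2 - 4λ + 20.
λ = 2 ± 4i: positive real part.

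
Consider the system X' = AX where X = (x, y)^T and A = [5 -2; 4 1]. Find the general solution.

Coefficient matrix A = [[5, -2], [4, 1]].
Characteristic polynomial det(A - λI) = λ^2 - 6λ + 13 = 0.
Eigenvalues λ = 3 ± 2i (complex conjugate pair).
For λ=3+2i: an eigenvector is (0,-1) - i(1,1) = (0 - i, -1 - i).
A real fundamental pair from Re and Im of e^((3+2i)t)v: X_1 = e^(3t)(cos(2t)·(0,-1) + sin(2t)·(1,1)), X_2 = e^(3t)(sin(2t)·(0,-1) - cos(2t)·(1,1)).
General solution: C_1X_1 + C_2X_2.

x(t) = C_1e^(3t)sin(2t) - C_2e^(3t)cos(2t), y(t) = C_1e^(3t)sin(2t) - C_1e^(3t)cos(2t) - C_2e^(3t)sin(2t) - C_2e^(3t)cos(2t)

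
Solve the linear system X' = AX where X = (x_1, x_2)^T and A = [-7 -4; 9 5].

x_1(t) = -2c_1e^(-t) - 2c_2te^(-t) + c_2e^(-t), x_2(t) = 3c_1e^(-t) + 3c_2te^(-t) - c_2e^(-t)

Coefficient matrix A = [[-7, -4], [9, 5]].
Characteristic polynomial det(A - λI) = λ^2 + 2λ + 1 = 0.
Single eigenvalue λ = -1 with algebraic multiplicity 2.
Eigenvector v = (-2,3); generalized eigenvector w with (A-λI)w=v is (1,-1).
General solution: e^(-t)[c_1·v + c_2·(t·v + w)].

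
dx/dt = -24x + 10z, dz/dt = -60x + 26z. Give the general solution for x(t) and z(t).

x(t) = c_1e^(6t) + c_2e^(-4t), z(t) = 3c_1e^(6t) + 2c_2e^(-4t)

Coefficient matrix A = [[-24, 10], [-60, 26]].
Characteristic polynomial det(A - λI) = λ^2 - 2λ - 24 = 0.
Eigenvalues λ = 6, -4.
For λ=6: (A-λI) row 1 is [-30, 10], so an eigenvector is (1, 3).
For λ=-4: (A-λI) row 1 is [-20, 10], so an eigenvector is (1, 2).
General solution: c_1e^(6t)(1,3) + c_2e^(-4t)(1,2).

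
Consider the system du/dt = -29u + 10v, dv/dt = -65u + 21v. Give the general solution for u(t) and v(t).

Coefficient matrix A = [[-29, 10], [-65, 21]].
Characteristic polynomial det(A - λI) = λ^2 + 8λ + 41 = 0.
Eigenvalues λ = -4 ± 5i (complex conjugate pair).
For λ=-4+5i: an eigenvector is (1,2) - i(-1,-3) = (1 + i, 2 + 3i).
A real fundamental pair from Re and Im of e^((-4+5i)t)v: X_1 = e^(-4t)(cos(5t)·(1,2) + sin(5t)·(-1,-3)), X_2 = e^(-4t)(sin(5t)·(1,2) - cos(5t)·(-1,-3)).
General solution: c_1X_1 + c_2X_2.

u(t) = -c_1e^(-4t)sin(5t) + c_1e^(-4t)cos(5t) + c_2e^(-4t)sin(5t) + c_2e^(-4t)cos(5t), v(t) = -3c_1e^(-4t)sin(5t) + 2c_1e^(-4t)cos(5t) + 2c_2e^(-4t)sin(5t) + 3c_2e^(-4t)cos(5t)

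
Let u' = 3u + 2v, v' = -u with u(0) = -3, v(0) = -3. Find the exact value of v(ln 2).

6

A = [[3,2],[-1,0]]; eigenvalues λ = 1, 2.
Eigenvectors: (-1,1) for λ=1, (2,-1) for λ=2.
From the initial condition, c_1 = -9, c_2 = -6.
v(ln 2) = (-9)(2^1)(1) + (-6)(2^2)(-1) = 6.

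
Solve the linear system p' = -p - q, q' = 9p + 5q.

p(t) = c_1e^(2t) + c_2te^(2t) - c_2e^(2t), q(t) = -3c_1e^(2t) - 3c_2te^(2t) + 2c_2e^(2t)

Coefficient matrix A = [[-1, -1], [9, 5]].
Characteristic polynomial det(A - λI) = λ^2 - 4λ + 4 = 0.
Single eigenvalue λ = 2 with algebraic multiplicity 2.
Eigenvector v = (1,-3); generalized eigenvector w with (A-λI)w=v is (-1,2).
General solution: e^(2t)[c_1·v + c_2·(t·v + w)].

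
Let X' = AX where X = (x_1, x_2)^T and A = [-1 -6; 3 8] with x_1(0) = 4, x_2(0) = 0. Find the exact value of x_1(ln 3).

-900

A = [[-1,-6],[3,8]]; eigenvalues λ = 5, 2.
Eigenvectors: (-1,1) for λ=5, (-2,1) for λ=2.
From the initial condition, c_1 = 4, c_2 = -4.
x_1(ln 3) = (4)(3^5)(-1) + (-4)(3^2)(-2) = -900.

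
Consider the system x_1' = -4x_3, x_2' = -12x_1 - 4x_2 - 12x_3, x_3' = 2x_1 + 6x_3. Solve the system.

Coefficient matrix A = [[0, 0, -4], [-12, -4, -12], [2, 0, 6]].
det(A - λI) = 0 gives eigenvalues λ = 4, 2, -4.
For λ=4: eigenvector (-1,0,1).
For λ=2: eigenvector (-2,2,1).
For λ=-4: eigenvector (0,1,0).
General solution: C_1e^(4t)(-1,0,1) + C_2e^(2t)(-2,2,1) + C_3e^(-4t)(0,1,0).

x_1(t) = -C_1e^(4t) - 2C_2e^(2t), x_2(t) = 2C_2e^(2t) + C_3e^(-4t), x_3(t) = C_1e^(4t) + C_2e^(2t)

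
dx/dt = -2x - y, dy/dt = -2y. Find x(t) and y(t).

Coefficient matrix A = [[-2, -1], [0, -2]].
Characteristic polynomial det(A - λI) = λ^2 + 4λ + 4 = 0.
Single eigenvalue λ = -2 with algebraic multiplicity 2.
Eigenvector v = (-1,0); generalized eigenvector w with (A-λI)w=v is (-2,1).
General solution: e^(-2t)[C_1·v + C_2·(t·v + w)].

x(t) = -C_1e^(-2t) - C_2te^(-2t) - 2C_2e^(-2t), y(t) = C_2e^(-2t)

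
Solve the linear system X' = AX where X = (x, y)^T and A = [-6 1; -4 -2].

Coefficient matrix A = [[-6, 1], [-4, -2]].
Characteristic polynomial det(A - λI) = λ^2 + 8λ + 16 = 0.
Single eigenvalue λ = -4 with algebraic multiplicity 2.
Eigenvector v = (1,2); generalized eigenvector w with (A-λI)w=v is (-1,-1).
General solution: e^(-4t)[C_1·v + C_2·(t·v + w)].

x(t) = C_1e^(-4t) + C_2te^(-4t) - C_2e^(-4t), y(t) = 2C_1e^(-4t) + 2C_2te^(-4t) - C_2e^(-4t)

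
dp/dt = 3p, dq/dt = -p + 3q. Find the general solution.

p(t) = -C_2e^(3t), q(t) = C_1e^(3t) + C_2te^(3t) - 2C_2e^(3t)

Coefficient matrix A = [[3, 0], [-1, 3]].
Characteristic polynomial det(A - λI) = λ^2 - 6λ + 9 = 0.
Single eigenvalue λ = 3 with algebraic multiplicity 2.
Eigenvector v = (0,1); generalized eigenvector w with (A-λI)w=v is (-1,-2).
General solution: e^(3t)[C_1·v + C_2·(t·v + w)].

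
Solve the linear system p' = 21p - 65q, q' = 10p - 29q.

p(t) = -2K_1e^(-4t)sin(5t) - 3K_1e^(-4t)cos(5t) - 3K_2e^(-4t)sin(5t) + 2K_2e^(-4t)cos(5t), q(t) = -K_1e^(-4t)sin(5t) - K_1e^(-4t)cos(5t) - K_2e^(-4t)sin(5t) + K_2e^(-4t)cos(5t)

Coefficient matrix A = [[21, -65], [10, -29]].
Characteristic polynomial det(A - λI) = λ^2 + 8λ + 41 = 0.
Eigenvalues λ = -4 ± 5i (complex conjugate pair).
For λ=-4+5i: an eigenvector is (-3,-1) - i(-2,-1) = (-3 + 2i, -1 + i).
A real fundamental pair from Re and Im of e^((-4+5i)t)v: X_1 = e^(-4t)(cos(5t)·(-3,-1) + sin(5t)·(-2,-1)), X_2 = e^(-4t)(sin(5t)·(-3,-1) - cos(5t)·(-2,-1)).
General solution: K_1X_1 + K_2X_2.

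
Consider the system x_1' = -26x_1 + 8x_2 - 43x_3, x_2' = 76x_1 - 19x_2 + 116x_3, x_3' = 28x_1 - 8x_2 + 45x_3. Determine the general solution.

x_1(t) = 5c_1e^(2t) - c_2e^(t) - 2c_3e^(-3t), x_2(t) = -4c_1e^(2t) + 2c_2e^(t) + 5c_3e^(-3t), x_3(t) = -4c_1e^(2t) + c_2e^(t) + 2c_3e^(-3t)

Coefficient matrix A = [[-26, 8, -43], [76, -19, 116], [28, -8, 45]].
det(A - λI) = 0 gives eigenvalues λ = 2, 1, -3.
For λ=2: eigenvector (5,-4,-4).
For λ=1: eigenvector (-1,2,1).
For λ=-3: eigenvector (-2,5,2).
General solution: c_1e^(2t)(5,-4,-4) + c_2e^(t)(-1,2,1) + c_3e^(-3t)(-2,5,2).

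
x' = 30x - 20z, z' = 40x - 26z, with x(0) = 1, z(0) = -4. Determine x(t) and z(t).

Coefficient matrix A = [[30, -20], [40, -26]].
Characteristic polynomial det(A - λI) = λ^2 - 4λ + 20 = 0.
Eigenvalues λ = 2 ± 4i (complex conjugate pair).
For λ=2+4i: an eigenvector is (1,1) - i(2,3) = (1 - 2i, 1 - 3i).
A real fundamental pair from Re and Im of e^((2+4i)t)v: X_1 = e^(2t)(cos(4t)·(1,1) + sin(4t)·(2,3)), X_2 = e^(2t)(sin(4t)·(1,1) - cos(4t)·(2,3)).
General solution: K_1X_1 + K_2X_2.
Applying x(0)=1, z(0)=-4 gives K_1=11, K_2=5.

x(t) = 27e^(2t)sin(4t) + e^(2t)cos(4t), z(t) = 38e^(2t)sin(4t) - 4e^(2t)cos(4t)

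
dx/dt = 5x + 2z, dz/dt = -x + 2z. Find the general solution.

Coefficient matrix A = [[5, 2], [-1, 2]].
Characteristic polynomial det(A - λI) = λ^2 - 7λ + 12 = 0.
Eigenvalues λ = 4, 3.
For λ=4: (A-λI) row 1 is [1, 2], so an eigenvector is (-2, 1).
For λ=3: (A-λI) row 1 is [2, 2], so an eigenvector is (1, -1).
General solution: K_1e^(4t)(-2,1) + K_2e^(3t)(1,-1).

x(t) = -2K_1e^(4t) + K_2e^(3t), z(t) = K_1e^(4t) - K_2e^(3t)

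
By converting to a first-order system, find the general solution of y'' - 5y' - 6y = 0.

Let x_1 = y, x_2 = y'. Then x_1' = x_2 and x_2' = 6x_1 + 5x_2.
A = [[0,1],[6,5]]; det(A-λI) = λ^2 - 5λ - 6.
Eigenvalues λ = 6, -1 with eigenvectors (1,6), (1,-1).

y(t) = c_1e^(6t) + c_2e^(-t)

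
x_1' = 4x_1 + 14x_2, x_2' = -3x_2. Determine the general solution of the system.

Coefficient matrix A = [[4, 14], [0, -3]].
Characteristic polynomial det(A - λI) = λ^2 - λ - 12 = 0.
Eigenvalues λ = -3, 4.
For λ=-3: (A-λI) row 1 is [7, 14], so an eigenvector is (2, -1).
For λ=4: (A-λI) row 1 is [0, 14], so an eigenvector is (1, 0).
General solution: C_1e^(-3t)(2,-1) + C_2e^(4t)(1,0).

x_1(t) = 2C_1e^(-3t) + C_2e^(4t), x_2(t) = -C_1e^(-3t)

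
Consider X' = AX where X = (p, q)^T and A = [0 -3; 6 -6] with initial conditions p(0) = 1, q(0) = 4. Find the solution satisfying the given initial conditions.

p(t) = -3e^(-3t)sin(3t) + e^(-3t)cos(3t), q(t) = -2e^(-3t)sin(3t) + 4e^(-3t)cos(3t)

Coefficient matrix A = [[0, -3], [6, -6]].
Characteristic polynomial det(A - λI) = λ^2 + 6λ + 18 = 0.
Eigenvalues λ = -3 ± 3i (complex conjugate pair).
For λ=-3+3i: an eigenvector is (0,1) - i(-1,-1) = (0 + i, 1 + i).
A real fundamental pair from Re and Im of e^((-3+3i)t)v: X_1 = e^(-3t)(cos(3t)·(0,1) + sin(3t)·(-1,-1)), X_2 = e^(-3t)(sin(3t)·(0,1) - cos(3t)·(-1,-1)).
General solution: K_1X_1 + K_2X_2.
Applying p(0)=1, q(0)=4 gives K_1=3, K_2=1.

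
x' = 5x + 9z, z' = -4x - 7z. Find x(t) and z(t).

x(t) = 3c_1e^(-t) + 3c_2te^(-t) - c_2e^(-t), z(t) = -2c_1e^(-t) - 2c_2te^(-t) + c_2e^(-t)

Coefficient matrix A = [[5, 9], [-4, -7]].
Characteristic polynomial det(A - λI) = λ^2 + 2λ + 1 = 0.
Single eigenvalue λ = -1 with algebraic multiplicity 2.
Eigenvector v = (3,-2); generalized eigenvector w with (A-λI)w=v is (-1,1).
General solution: e^(-t)[c_1·v + c_2·(t·v + w)].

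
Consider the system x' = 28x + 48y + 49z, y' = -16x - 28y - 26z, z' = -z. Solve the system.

Coefficient matrix A = [[28, 48, 49], [-16, -28, -26], [0, 0, -1]].
det(A - λI) = 0 gives eigenvalues λ = -1, 4, -4.
For λ=-1: eigenvector (-5,2,1).
For λ=4: eigenvector (-2,1,0).
For λ=-4: eigenvector (-3,2,0).
General solution: c_1e^(-t)(-5,2,1) + c_2e^(4t)(-2,1,0) + c_3e^(-4t)(-3,2,0).

x(t) = -5c_1e^(-t) - 2c_2e^(4t) - 3c_3e^(-4t), y(t) = 2c_1e^(-t) + c_2e^(4t) + 2c_3e^(-4t), z(t) = c_1e^(-t)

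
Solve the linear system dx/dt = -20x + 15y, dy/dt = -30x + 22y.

Coefficient matrix A = [[-20, 15], [-30, 22]].
Characteristic polynomial det(A - λI) = λ^2 - 2λ + 10 = 0.
Eigenvalues λ = 1 ± 3i (complex conjugate pair).
For λ=1+3i: an eigenvector is (2,3) - i(1,1) = (2 - i, 3 - i).
A real fundamental pair from Re and Im of e^((1+3i)t)v: X_1 = e^(t)(cos(3t)·(2,3) + sin(3t)·(1,1)), X_2 = e^(t)(sin(3t)·(2,3) - cos(3t)·(1,1)).
General solution: c_1X_1 + c_2X_2.

x(t) = c_1e^(t)sin(3t) + 2c_1e^(t)cos(3t) + 2c_2e^(t)sin(3t) - c_2e^(t)cos(3t), y(t) = c_1e^(t)sin(3t) + 3c_1e^(t)cos(3t) + 3c_2e^(t)sin(3t) - c_2e^(t)cos(3t)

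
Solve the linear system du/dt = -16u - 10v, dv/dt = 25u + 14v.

u(t) = -c_1e^(-t)sin(5t) - c_1e^(-t)cos(5t) - c_2e^(-t)sin(5t) + c_2e^(-t)cos(5t), v(t) = c_1e^(-t)sin(5t) + 2c_1e^(-t)cos(5t) + 2c_2e^(-t)sin(5t) - c_2e^(-t)cos(5t)

Coefficient matrix A = [[-16, -10], [25, 14]].
Characteristic polynomial det(A - λI) = λ^2 + 2λ + 26 = 0.
Eigenvalues λ = -1 ± 5i (complex conjugate pair).
For λ=-1+5i: an eigenvector is (-1,2) - i(-1,1) = (-1 + i, 2 - i).
A real fundamental pair from Re and Im of e^((-1+5i)t)v: X_1 = e^(-t)(cos(5t)·(-1,2) + sin(5t)·(-1,1)), X_2 = e^(-t)(sin(5t)·(-1,2) - cos(5t)·(-1,1)).
General solution: c_1X_1 + c_2X_2.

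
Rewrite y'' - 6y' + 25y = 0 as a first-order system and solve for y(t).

y(t) = c_1e^(3t)cos(4t) + c_2e^(3t)sin(4t)

Let x_1 = y, x_2 = y'. Then x_1' = x_2 and x_2' = -25x_1 + 6x_2.
A = [[0,1],[-25,6]]; det(A-λI) = λ^2 - 6λ + 25.
Eigenvalues λ = 3 ± 4i.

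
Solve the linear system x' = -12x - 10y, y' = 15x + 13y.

Coefficient matrix A = [[-12, -10], [15, 13]].
Characteristic polynomial det(A - λI) = λ^2 - λ - 6 = 0.
Eigenvalues λ = 3, -2.
For λ=3: (A-λI) row 1 is [-15, -10], so an eigenvector is (2, -3).
For λ=-2: (A-λI) row 1 is [-10, -10], so an eigenvector is (1, -1).
General solution: C_1e^(3t)(2,-3) + C_2e^(-2t)(1,-1).

x(t) = 2C_1e^(3t) + C_2e^(-2t), y(t) = -3C_1e^(3t) - C_2e^(-2t)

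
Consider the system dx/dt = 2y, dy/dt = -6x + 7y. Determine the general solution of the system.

Coefficient matrix A = [[0, 2], [-6, 7]].
Characteristic polynomial det(A - λI) = λ^2 - 7λ + 12 = 0.
Eigenvalues λ = 4, 3.
For λ=4: (A-λI) row 1 is [-4, 2], so an eigenvector is (-1, -2).
For λ=3: (A-λI) row 1 is [-3, 2], so an eigenvector is (-2, -3).
General solution: C_1e^(4t)(-1,-2) + C_2e^(3t)(-2,-3).

x(t) = -C_1e^(4t) - 2C_2e^(3t), y(t) = -2C_1e^(4t) - 3C_2e^(3t)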